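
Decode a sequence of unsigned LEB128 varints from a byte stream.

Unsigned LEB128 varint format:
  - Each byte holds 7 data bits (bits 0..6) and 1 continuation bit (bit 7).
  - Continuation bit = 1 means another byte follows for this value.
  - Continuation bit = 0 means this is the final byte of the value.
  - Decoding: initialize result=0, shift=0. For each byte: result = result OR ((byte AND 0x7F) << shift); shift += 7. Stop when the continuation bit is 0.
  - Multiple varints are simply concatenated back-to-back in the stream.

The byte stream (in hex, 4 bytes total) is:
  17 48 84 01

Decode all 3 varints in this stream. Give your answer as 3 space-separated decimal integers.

  byte[0]=0x17 cont=0 payload=0x17=23: acc |= 23<<0 -> acc=23 shift=7 [end]
Varint 1: bytes[0:1] = 17 -> value 23 (1 byte(s))
  byte[1]=0x48 cont=0 payload=0x48=72: acc |= 72<<0 -> acc=72 shift=7 [end]
Varint 2: bytes[1:2] = 48 -> value 72 (1 byte(s))
  byte[2]=0x84 cont=1 payload=0x04=4: acc |= 4<<0 -> acc=4 shift=7
  byte[3]=0x01 cont=0 payload=0x01=1: acc |= 1<<7 -> acc=132 shift=14 [end]
Varint 3: bytes[2:4] = 84 01 -> value 132 (2 byte(s))

Answer: 23 72 132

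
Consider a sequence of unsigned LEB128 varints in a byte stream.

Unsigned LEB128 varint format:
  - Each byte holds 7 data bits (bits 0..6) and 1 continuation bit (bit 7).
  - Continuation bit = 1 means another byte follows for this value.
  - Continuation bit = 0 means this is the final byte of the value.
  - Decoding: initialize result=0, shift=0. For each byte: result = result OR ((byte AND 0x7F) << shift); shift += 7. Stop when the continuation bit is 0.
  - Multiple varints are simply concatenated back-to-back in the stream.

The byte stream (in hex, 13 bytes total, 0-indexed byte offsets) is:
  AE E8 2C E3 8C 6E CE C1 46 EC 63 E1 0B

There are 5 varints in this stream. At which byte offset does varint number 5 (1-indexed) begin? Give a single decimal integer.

Answer: 11

Derivation:
  byte[0]=0xAE cont=1 payload=0x2E=46: acc |= 46<<0 -> acc=46 shift=7
  byte[1]=0xE8 cont=1 payload=0x68=104: acc |= 104<<7 -> acc=13358 shift=14
  byte[2]=0x2C cont=0 payload=0x2C=44: acc |= 44<<14 -> acc=734254 shift=21 [end]
Varint 1: bytes[0:3] = AE E8 2C -> value 734254 (3 byte(s))
  byte[3]=0xE3 cont=1 payload=0x63=99: acc |= 99<<0 -> acc=99 shift=7
  byte[4]=0x8C cont=1 payload=0x0C=12: acc |= 12<<7 -> acc=1635 shift=14
  byte[5]=0x6E cont=0 payload=0x6E=110: acc |= 110<<14 -> acc=1803875 shift=21 [end]
Varint 2: bytes[3:6] = E3 8C 6E -> value 1803875 (3 byte(s))
  byte[6]=0xCE cont=1 payload=0x4E=78: acc |= 78<<0 -> acc=78 shift=7
  byte[7]=0xC1 cont=1 payload=0x41=65: acc |= 65<<7 -> acc=8398 shift=14
  byte[8]=0x46 cont=0 payload=0x46=70: acc |= 70<<14 -> acc=1155278 shift=21 [end]
Varint 3: bytes[6:9] = CE C1 46 -> value 1155278 (3 byte(s))
  byte[9]=0xEC cont=1 payload=0x6C=108: acc |= 108<<0 -> acc=108 shift=7
  byte[10]=0x63 cont=0 payload=0x63=99: acc |= 99<<7 -> acc=12780 shift=14 [end]
Varint 4: bytes[9:11] = EC 63 -> value 12780 (2 byte(s))
  byte[11]=0xE1 cont=1 payload=0x61=97: acc |= 97<<0 -> acc=97 shift=7
  byte[12]=0x0B cont=0 payload=0x0B=11: acc |= 11<<7 -> acc=1505 shift=14 [end]
Varint 5: bytes[11:13] = E1 0B -> value 1505 (2 byte(s))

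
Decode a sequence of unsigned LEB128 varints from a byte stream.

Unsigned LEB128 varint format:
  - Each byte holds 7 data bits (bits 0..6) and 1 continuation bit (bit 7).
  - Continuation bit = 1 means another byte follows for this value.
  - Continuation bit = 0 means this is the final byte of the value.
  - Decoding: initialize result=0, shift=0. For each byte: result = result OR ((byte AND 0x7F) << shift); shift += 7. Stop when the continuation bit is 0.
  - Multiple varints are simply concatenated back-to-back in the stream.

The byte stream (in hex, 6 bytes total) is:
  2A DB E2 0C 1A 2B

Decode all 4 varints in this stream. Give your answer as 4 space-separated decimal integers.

  byte[0]=0x2A cont=0 payload=0x2A=42: acc |= 42<<0 -> acc=42 shift=7 [end]
Varint 1: bytes[0:1] = 2A -> value 42 (1 byte(s))
  byte[1]=0xDB cont=1 payload=0x5B=91: acc |= 91<<0 -> acc=91 shift=7
  byte[2]=0xE2 cont=1 payload=0x62=98: acc |= 98<<7 -> acc=12635 shift=14
  byte[3]=0x0C cont=0 payload=0x0C=12: acc |= 12<<14 -> acc=209243 shift=21 [end]
Varint 2: bytes[1:4] = DB E2 0C -> value 209243 (3 byte(s))
  byte[4]=0x1A cont=0 payload=0x1A=26: acc |= 26<<0 -> acc=26 shift=7 [end]
Varint 3: bytes[4:5] = 1A -> value 26 (1 byte(s))
  byte[5]=0x2B cont=0 payload=0x2B=43: acc |= 43<<0 -> acc=43 shift=7 [end]
Varint 4: bytes[5:6] = 2B -> value 43 (1 byte(s))

Answer: 42 209243 26 43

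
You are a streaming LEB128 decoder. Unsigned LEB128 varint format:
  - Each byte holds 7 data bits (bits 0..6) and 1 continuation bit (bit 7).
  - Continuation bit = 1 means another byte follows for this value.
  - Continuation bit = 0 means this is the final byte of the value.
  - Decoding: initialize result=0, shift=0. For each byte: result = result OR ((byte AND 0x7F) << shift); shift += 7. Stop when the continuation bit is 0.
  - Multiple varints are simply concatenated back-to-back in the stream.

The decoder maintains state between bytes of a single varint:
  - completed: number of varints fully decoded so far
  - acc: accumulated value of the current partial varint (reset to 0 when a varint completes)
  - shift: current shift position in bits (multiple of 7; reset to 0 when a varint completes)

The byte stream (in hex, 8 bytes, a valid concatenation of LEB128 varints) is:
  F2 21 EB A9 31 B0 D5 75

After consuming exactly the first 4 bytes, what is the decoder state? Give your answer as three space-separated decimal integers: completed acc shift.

Answer: 1 5355 14

Derivation:
byte[0]=0xF2 cont=1 payload=0x72: acc |= 114<<0 -> completed=0 acc=114 shift=7
byte[1]=0x21 cont=0 payload=0x21: varint #1 complete (value=4338); reset -> completed=1 acc=0 shift=0
byte[2]=0xEB cont=1 payload=0x6B: acc |= 107<<0 -> completed=1 acc=107 shift=7
byte[3]=0xA9 cont=1 payload=0x29: acc |= 41<<7 -> completed=1 acc=5355 shift=14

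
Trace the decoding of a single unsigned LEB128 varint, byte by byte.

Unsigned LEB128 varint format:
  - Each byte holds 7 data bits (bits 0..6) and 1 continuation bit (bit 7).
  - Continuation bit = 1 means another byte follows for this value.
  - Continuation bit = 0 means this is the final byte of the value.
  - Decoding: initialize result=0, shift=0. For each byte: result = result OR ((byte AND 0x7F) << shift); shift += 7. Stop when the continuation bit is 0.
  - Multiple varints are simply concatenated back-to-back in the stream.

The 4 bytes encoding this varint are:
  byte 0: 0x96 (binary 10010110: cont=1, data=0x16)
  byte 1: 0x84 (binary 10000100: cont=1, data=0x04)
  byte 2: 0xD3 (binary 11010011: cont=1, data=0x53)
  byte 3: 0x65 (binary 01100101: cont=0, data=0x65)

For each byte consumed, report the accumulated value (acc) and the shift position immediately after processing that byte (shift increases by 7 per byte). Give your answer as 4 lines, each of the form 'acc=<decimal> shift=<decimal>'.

byte 0=0x96: payload=0x16=22, contrib = 22<<0 = 22; acc -> 22, shift -> 7
byte 1=0x84: payload=0x04=4, contrib = 4<<7 = 512; acc -> 534, shift -> 14
byte 2=0xD3: payload=0x53=83, contrib = 83<<14 = 1359872; acc -> 1360406, shift -> 21
byte 3=0x65: payload=0x65=101, contrib = 101<<21 = 211812352; acc -> 213172758, shift -> 28

Answer: acc=22 shift=7
acc=534 shift=14
acc=1360406 shift=21
acc=213172758 shift=28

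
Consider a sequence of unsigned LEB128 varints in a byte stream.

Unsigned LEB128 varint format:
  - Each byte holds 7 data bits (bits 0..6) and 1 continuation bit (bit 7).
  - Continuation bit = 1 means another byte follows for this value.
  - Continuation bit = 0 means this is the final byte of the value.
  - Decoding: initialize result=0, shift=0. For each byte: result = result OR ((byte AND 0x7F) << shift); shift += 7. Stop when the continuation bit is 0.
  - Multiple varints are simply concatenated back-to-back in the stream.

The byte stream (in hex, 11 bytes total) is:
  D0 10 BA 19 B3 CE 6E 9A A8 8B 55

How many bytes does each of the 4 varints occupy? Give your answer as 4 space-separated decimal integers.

Answer: 2 2 3 4

Derivation:
  byte[0]=0xD0 cont=1 payload=0x50=80: acc |= 80<<0 -> acc=80 shift=7
  byte[1]=0x10 cont=0 payload=0x10=16: acc |= 16<<7 -> acc=2128 shift=14 [end]
Varint 1: bytes[0:2] = D0 10 -> value 2128 (2 byte(s))
  byte[2]=0xBA cont=1 payload=0x3A=58: acc |= 58<<0 -> acc=58 shift=7
  byte[3]=0x19 cont=0 payload=0x19=25: acc |= 25<<7 -> acc=3258 shift=14 [end]
Varint 2: bytes[2:4] = BA 19 -> value 3258 (2 byte(s))
  byte[4]=0xB3 cont=1 payload=0x33=51: acc |= 51<<0 -> acc=51 shift=7
  byte[5]=0xCE cont=1 payload=0x4E=78: acc |= 78<<7 -> acc=10035 shift=14
  byte[6]=0x6E cont=0 payload=0x6E=110: acc |= 110<<14 -> acc=1812275 shift=21 [end]
Varint 3: bytes[4:7] = B3 CE 6E -> value 1812275 (3 byte(s))
  byte[7]=0x9A cont=1 payload=0x1A=26: acc |= 26<<0 -> acc=26 shift=7
  byte[8]=0xA8 cont=1 payload=0x28=40: acc |= 40<<7 -> acc=5146 shift=14
  byte[9]=0x8B cont=1 payload=0x0B=11: acc |= 11<<14 -> acc=185370 shift=21
  byte[10]=0x55 cont=0 payload=0x55=85: acc |= 85<<21 -> acc=178443290 shift=28 [end]
Varint 4: bytes[7:11] = 9A A8 8B 55 -> value 178443290 (4 byte(s))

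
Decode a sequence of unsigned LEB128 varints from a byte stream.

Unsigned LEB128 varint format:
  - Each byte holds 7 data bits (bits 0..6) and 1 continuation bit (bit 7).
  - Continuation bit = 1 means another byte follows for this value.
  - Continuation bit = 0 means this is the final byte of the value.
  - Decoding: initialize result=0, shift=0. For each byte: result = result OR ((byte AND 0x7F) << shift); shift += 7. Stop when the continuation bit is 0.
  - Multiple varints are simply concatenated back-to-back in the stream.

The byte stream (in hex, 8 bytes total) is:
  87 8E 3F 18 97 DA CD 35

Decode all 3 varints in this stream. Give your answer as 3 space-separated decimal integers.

Answer: 1033991 24 112422167

Derivation:
  byte[0]=0x87 cont=1 payload=0x07=7: acc |= 7<<0 -> acc=7 shift=7
  byte[1]=0x8E cont=1 payload=0x0E=14: acc |= 14<<7 -> acc=1799 shift=14
  byte[2]=0x3F cont=0 payload=0x3F=63: acc |= 63<<14 -> acc=1033991 shift=21 [end]
Varint 1: bytes[0:3] = 87 8E 3F -> value 1033991 (3 byte(s))
  byte[3]=0x18 cont=0 payload=0x18=24: acc |= 24<<0 -> acc=24 shift=7 [end]
Varint 2: bytes[3:4] = 18 -> value 24 (1 byte(s))
  byte[4]=0x97 cont=1 payload=0x17=23: acc |= 23<<0 -> acc=23 shift=7
  byte[5]=0xDA cont=1 payload=0x5A=90: acc |= 90<<7 -> acc=11543 shift=14
  byte[6]=0xCD cont=1 payload=0x4D=77: acc |= 77<<14 -> acc=1273111 shift=21
  byte[7]=0x35 cont=0 payload=0x35=53: acc |= 53<<21 -> acc=112422167 shift=28 [end]
Varint 3: bytes[4:8] = 97 DA CD 35 -> value 112422167 (4 byte(s))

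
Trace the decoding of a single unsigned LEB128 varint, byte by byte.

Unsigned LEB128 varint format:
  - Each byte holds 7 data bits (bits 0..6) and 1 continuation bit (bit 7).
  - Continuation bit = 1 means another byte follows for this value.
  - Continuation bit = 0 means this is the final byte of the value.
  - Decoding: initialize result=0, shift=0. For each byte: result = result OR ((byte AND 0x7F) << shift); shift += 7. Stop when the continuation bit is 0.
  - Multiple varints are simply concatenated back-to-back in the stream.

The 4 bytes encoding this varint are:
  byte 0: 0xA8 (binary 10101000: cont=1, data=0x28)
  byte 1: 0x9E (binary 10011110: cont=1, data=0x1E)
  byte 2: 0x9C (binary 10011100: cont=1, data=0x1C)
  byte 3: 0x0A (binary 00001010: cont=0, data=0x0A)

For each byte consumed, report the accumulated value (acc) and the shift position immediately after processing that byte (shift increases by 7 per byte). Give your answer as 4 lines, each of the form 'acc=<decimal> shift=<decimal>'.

Answer: acc=40 shift=7
acc=3880 shift=14
acc=462632 shift=21
acc=21434152 shift=28

Derivation:
byte 0=0xA8: payload=0x28=40, contrib = 40<<0 = 40; acc -> 40, shift -> 7
byte 1=0x9E: payload=0x1E=30, contrib = 30<<7 = 3840; acc -> 3880, shift -> 14
byte 2=0x9C: payload=0x1C=28, contrib = 28<<14 = 458752; acc -> 462632, shift -> 21
byte 3=0x0A: payload=0x0A=10, contrib = 10<<21 = 20971520; acc -> 21434152, shift -> 28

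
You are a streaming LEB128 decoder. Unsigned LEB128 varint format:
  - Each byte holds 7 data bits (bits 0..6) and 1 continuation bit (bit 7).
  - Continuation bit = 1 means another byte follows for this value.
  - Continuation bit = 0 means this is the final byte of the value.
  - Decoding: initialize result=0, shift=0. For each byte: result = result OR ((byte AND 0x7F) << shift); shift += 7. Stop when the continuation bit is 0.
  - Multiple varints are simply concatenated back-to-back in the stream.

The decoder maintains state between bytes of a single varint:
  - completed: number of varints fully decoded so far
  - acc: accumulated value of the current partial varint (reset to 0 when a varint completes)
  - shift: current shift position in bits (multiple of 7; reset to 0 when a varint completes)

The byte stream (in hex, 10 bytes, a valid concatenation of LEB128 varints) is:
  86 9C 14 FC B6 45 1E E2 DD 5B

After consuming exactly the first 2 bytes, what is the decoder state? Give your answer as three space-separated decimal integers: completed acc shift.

Answer: 0 3590 14

Derivation:
byte[0]=0x86 cont=1 payload=0x06: acc |= 6<<0 -> completed=0 acc=6 shift=7
byte[1]=0x9C cont=1 payload=0x1C: acc |= 28<<7 -> completed=0 acc=3590 shift=14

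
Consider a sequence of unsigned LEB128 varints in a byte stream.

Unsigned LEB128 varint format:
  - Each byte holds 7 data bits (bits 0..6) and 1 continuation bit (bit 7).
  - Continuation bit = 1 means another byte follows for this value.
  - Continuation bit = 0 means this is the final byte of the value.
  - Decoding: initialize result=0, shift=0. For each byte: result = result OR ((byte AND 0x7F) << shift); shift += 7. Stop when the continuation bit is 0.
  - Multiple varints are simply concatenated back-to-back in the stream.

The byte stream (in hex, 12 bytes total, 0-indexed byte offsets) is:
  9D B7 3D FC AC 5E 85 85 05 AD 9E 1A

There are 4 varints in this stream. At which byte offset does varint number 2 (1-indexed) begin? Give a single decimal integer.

Answer: 3

Derivation:
  byte[0]=0x9D cont=1 payload=0x1D=29: acc |= 29<<0 -> acc=29 shift=7
  byte[1]=0xB7 cont=1 payload=0x37=55: acc |= 55<<7 -> acc=7069 shift=14
  byte[2]=0x3D cont=0 payload=0x3D=61: acc |= 61<<14 -> acc=1006493 shift=21 [end]
Varint 1: bytes[0:3] = 9D B7 3D -> value 1006493 (3 byte(s))
  byte[3]=0xFC cont=1 payload=0x7C=124: acc |= 124<<0 -> acc=124 shift=7
  byte[4]=0xAC cont=1 payload=0x2C=44: acc |= 44<<7 -> acc=5756 shift=14
  byte[5]=0x5E cont=0 payload=0x5E=94: acc |= 94<<14 -> acc=1545852 shift=21 [end]
Varint 2: bytes[3:6] = FC AC 5E -> value 1545852 (3 byte(s))
  byte[6]=0x85 cont=1 payload=0x05=5: acc |= 5<<0 -> acc=5 shift=7
  byte[7]=0x85 cont=1 payload=0x05=5: acc |= 5<<7 -> acc=645 shift=14
  byte[8]=0x05 cont=0 payload=0x05=5: acc |= 5<<14 -> acc=82565 shift=21 [end]
Varint 3: bytes[6:9] = 85 85 05 -> value 82565 (3 byte(s))
  byte[9]=0xAD cont=1 payload=0x2D=45: acc |= 45<<0 -> acc=45 shift=7
  byte[10]=0x9E cont=1 payload=0x1E=30: acc |= 30<<7 -> acc=3885 shift=14
  byte[11]=0x1A cont=0 payload=0x1A=26: acc |= 26<<14 -> acc=429869 shift=21 [end]
Varint 4: bytes[9:12] = AD 9E 1A -> value 429869 (3 byte(s))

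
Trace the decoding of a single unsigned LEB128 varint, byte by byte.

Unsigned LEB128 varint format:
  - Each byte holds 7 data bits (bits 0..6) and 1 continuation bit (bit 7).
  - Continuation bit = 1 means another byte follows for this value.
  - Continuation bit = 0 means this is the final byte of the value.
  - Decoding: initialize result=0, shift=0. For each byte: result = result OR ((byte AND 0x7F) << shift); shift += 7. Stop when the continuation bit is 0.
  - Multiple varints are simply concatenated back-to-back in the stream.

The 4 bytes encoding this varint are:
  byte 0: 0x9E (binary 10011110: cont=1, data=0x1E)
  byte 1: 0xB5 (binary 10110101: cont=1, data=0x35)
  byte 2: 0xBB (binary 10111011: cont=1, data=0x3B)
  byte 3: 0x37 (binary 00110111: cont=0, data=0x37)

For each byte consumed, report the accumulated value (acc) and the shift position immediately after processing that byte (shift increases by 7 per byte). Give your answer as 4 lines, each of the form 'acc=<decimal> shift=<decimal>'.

Answer: acc=30 shift=7
acc=6814 shift=14
acc=973470 shift=21
acc=116316830 shift=28

Derivation:
byte 0=0x9E: payload=0x1E=30, contrib = 30<<0 = 30; acc -> 30, shift -> 7
byte 1=0xB5: payload=0x35=53, contrib = 53<<7 = 6784; acc -> 6814, shift -> 14
byte 2=0xBB: payload=0x3B=59, contrib = 59<<14 = 966656; acc -> 973470, shift -> 21
byte 3=0x37: payload=0x37=55, contrib = 55<<21 = 115343360; acc -> 116316830, shift -> 28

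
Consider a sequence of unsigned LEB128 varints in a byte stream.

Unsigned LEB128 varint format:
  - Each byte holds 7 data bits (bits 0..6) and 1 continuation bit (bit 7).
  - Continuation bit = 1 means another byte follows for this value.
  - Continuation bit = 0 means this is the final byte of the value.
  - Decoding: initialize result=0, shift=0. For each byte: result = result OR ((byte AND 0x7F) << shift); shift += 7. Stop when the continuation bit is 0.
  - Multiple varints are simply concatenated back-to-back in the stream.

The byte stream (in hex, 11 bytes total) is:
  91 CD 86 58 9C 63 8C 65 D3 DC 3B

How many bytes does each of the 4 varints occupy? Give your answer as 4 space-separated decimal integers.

Answer: 4 2 2 3

Derivation:
  byte[0]=0x91 cont=1 payload=0x11=17: acc |= 17<<0 -> acc=17 shift=7
  byte[1]=0xCD cont=1 payload=0x4D=77: acc |= 77<<7 -> acc=9873 shift=14
  byte[2]=0x86 cont=1 payload=0x06=6: acc |= 6<<14 -> acc=108177 shift=21
  byte[3]=0x58 cont=0 payload=0x58=88: acc |= 88<<21 -> acc=184657553 shift=28 [end]
Varint 1: bytes[0:4] = 91 CD 86 58 -> value 184657553 (4 byte(s))
  byte[4]=0x9C cont=1 payload=0x1C=28: acc |= 28<<0 -> acc=28 shift=7
  byte[5]=0x63 cont=0 payload=0x63=99: acc |= 99<<7 -> acc=12700 shift=14 [end]
Varint 2: bytes[4:6] = 9C 63 -> value 12700 (2 byte(s))
  byte[6]=0x8C cont=1 payload=0x0C=12: acc |= 12<<0 -> acc=12 shift=7
  byte[7]=0x65 cont=0 payload=0x65=101: acc |= 101<<7 -> acc=12940 shift=14 [end]
Varint 3: bytes[6:8] = 8C 65 -> value 12940 (2 byte(s))
  byte[8]=0xD3 cont=1 payload=0x53=83: acc |= 83<<0 -> acc=83 shift=7
  byte[9]=0xDC cont=1 payload=0x5C=92: acc |= 92<<7 -> acc=11859 shift=14
  byte[10]=0x3B cont=0 payload=0x3B=59: acc |= 59<<14 -> acc=978515 shift=21 [end]
Varint 4: bytes[8:11] = D3 DC 3B -> value 978515 (3 byte(s))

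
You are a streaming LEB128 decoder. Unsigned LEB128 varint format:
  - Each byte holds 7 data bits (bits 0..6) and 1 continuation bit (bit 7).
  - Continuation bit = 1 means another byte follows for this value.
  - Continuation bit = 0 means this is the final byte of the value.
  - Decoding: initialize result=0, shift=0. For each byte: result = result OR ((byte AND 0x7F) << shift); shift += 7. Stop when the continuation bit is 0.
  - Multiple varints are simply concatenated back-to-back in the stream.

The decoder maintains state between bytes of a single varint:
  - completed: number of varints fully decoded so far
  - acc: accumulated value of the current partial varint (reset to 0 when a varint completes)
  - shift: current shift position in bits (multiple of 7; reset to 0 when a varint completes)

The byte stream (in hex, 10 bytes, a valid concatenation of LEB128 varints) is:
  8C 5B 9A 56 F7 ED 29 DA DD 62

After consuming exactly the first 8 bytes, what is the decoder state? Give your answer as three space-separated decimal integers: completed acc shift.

byte[0]=0x8C cont=1 payload=0x0C: acc |= 12<<0 -> completed=0 acc=12 shift=7
byte[1]=0x5B cont=0 payload=0x5B: varint #1 complete (value=11660); reset -> completed=1 acc=0 shift=0
byte[2]=0x9A cont=1 payload=0x1A: acc |= 26<<0 -> completed=1 acc=26 shift=7
byte[3]=0x56 cont=0 payload=0x56: varint #2 complete (value=11034); reset -> completed=2 acc=0 shift=0
byte[4]=0xF7 cont=1 payload=0x77: acc |= 119<<0 -> completed=2 acc=119 shift=7
byte[5]=0xED cont=1 payload=0x6D: acc |= 109<<7 -> completed=2 acc=14071 shift=14
byte[6]=0x29 cont=0 payload=0x29: varint #3 complete (value=685815); reset -> completed=3 acc=0 shift=0
byte[7]=0xDA cont=1 payload=0x5A: acc |= 90<<0 -> completed=3 acc=90 shift=7

Answer: 3 90 7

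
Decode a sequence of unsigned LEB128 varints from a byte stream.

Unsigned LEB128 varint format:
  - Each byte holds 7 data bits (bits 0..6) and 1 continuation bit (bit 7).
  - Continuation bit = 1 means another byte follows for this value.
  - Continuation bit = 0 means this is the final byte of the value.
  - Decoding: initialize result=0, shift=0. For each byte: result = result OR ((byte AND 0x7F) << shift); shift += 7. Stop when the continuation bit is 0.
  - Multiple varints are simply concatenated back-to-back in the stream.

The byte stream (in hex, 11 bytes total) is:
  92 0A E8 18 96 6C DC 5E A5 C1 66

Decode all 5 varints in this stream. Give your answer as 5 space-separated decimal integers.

  byte[0]=0x92 cont=1 payload=0x12=18: acc |= 18<<0 -> acc=18 shift=7
  byte[1]=0x0A cont=0 payload=0x0A=10: acc |= 10<<7 -> acc=1298 shift=14 [end]
Varint 1: bytes[0:2] = 92 0A -> value 1298 (2 byte(s))
  byte[2]=0xE8 cont=1 payload=0x68=104: acc |= 104<<0 -> acc=104 shift=7
  byte[3]=0x18 cont=0 payload=0x18=24: acc |= 24<<7 -> acc=3176 shift=14 [end]
Varint 2: bytes[2:4] = E8 18 -> value 3176 (2 byte(s))
  byte[4]=0x96 cont=1 payload=0x16=22: acc |= 22<<0 -> acc=22 shift=7
  byte[5]=0x6C cont=0 payload=0x6C=108: acc |= 108<<7 -> acc=13846 shift=14 [end]
Varint 3: bytes[4:6] = 96 6C -> value 13846 (2 byte(s))
  byte[6]=0xDC cont=1 payload=0x5C=92: acc |= 92<<0 -> acc=92 shift=7
  byte[7]=0x5E cont=0 payload=0x5E=94: acc |= 94<<7 -> acc=12124 shift=14 [end]
Varint 4: bytes[6:8] = DC 5E -> value 12124 (2 byte(s))
  byte[8]=0xA5 cont=1 payload=0x25=37: acc |= 37<<0 -> acc=37 shift=7
  byte[9]=0xC1 cont=1 payload=0x41=65: acc |= 65<<7 -> acc=8357 shift=14
  byte[10]=0x66 cont=0 payload=0x66=102: acc |= 102<<14 -> acc=1679525 shift=21 [end]
Varint 5: bytes[8:11] = A5 C1 66 -> value 1679525 (3 byte(s))

Answer: 1298 3176 13846 12124 1679525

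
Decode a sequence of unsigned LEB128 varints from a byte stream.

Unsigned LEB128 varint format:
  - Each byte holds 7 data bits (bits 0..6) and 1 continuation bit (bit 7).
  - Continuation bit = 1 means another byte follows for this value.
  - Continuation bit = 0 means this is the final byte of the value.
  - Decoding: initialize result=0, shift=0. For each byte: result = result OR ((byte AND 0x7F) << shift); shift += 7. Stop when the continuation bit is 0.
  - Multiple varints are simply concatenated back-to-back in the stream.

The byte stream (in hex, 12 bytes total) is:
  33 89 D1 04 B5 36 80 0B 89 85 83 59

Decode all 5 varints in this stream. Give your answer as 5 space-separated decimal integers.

Answer: 51 75913 6965 1408 186696329

Derivation:
  byte[0]=0x33 cont=0 payload=0x33=51: acc |= 51<<0 -> acc=51 shift=7 [end]
Varint 1: bytes[0:1] = 33 -> value 51 (1 byte(s))
  byte[1]=0x89 cont=1 payload=0x09=9: acc |= 9<<0 -> acc=9 shift=7
  byte[2]=0xD1 cont=1 payload=0x51=81: acc |= 81<<7 -> acc=10377 shift=14
  byte[3]=0x04 cont=0 payload=0x04=4: acc |= 4<<14 -> acc=75913 shift=21 [end]
Varint 2: bytes[1:4] = 89 D1 04 -> value 75913 (3 byte(s))
  byte[4]=0xB5 cont=1 payload=0x35=53: acc |= 53<<0 -> acc=53 shift=7
  byte[5]=0x36 cont=0 payload=0x36=54: acc |= 54<<7 -> acc=6965 shift=14 [end]
Varint 3: bytes[4:6] = B5 36 -> value 6965 (2 byte(s))
  byte[6]=0x80 cont=1 payload=0x00=0: acc |= 0<<0 -> acc=0 shift=7
  byte[7]=0x0B cont=0 payload=0x0B=11: acc |= 11<<7 -> acc=1408 shift=14 [end]
Varint 4: bytes[6:8] = 80 0B -> value 1408 (2 byte(s))
  byte[8]=0x89 cont=1 payload=0x09=9: acc |= 9<<0 -> acc=9 shift=7
  byte[9]=0x85 cont=1 payload=0x05=5: acc |= 5<<7 -> acc=649 shift=14
  byte[10]=0x83 cont=1 payload=0x03=3: acc |= 3<<14 -> acc=49801 shift=21
  byte[11]=0x59 cont=0 payload=0x59=89: acc |= 89<<21 -> acc=186696329 shift=28 [end]
Varint 5: bytes[8:12] = 89 85 83 59 -> value 186696329 (4 byte(s))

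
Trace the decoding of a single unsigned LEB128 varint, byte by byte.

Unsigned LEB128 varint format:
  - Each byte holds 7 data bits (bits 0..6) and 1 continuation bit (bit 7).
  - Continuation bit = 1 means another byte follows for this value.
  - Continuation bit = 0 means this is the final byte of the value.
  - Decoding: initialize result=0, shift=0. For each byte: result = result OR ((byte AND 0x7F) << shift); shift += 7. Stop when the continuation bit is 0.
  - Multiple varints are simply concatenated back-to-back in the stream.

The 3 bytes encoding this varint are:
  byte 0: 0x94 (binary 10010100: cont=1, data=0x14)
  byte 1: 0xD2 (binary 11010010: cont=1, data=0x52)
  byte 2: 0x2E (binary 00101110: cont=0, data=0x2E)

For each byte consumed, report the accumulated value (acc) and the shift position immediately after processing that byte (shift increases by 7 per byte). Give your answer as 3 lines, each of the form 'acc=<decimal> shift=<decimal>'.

byte 0=0x94: payload=0x14=20, contrib = 20<<0 = 20; acc -> 20, shift -> 7
byte 1=0xD2: payload=0x52=82, contrib = 82<<7 = 10496; acc -> 10516, shift -> 14
byte 2=0x2E: payload=0x2E=46, contrib = 46<<14 = 753664; acc -> 764180, shift -> 21

Answer: acc=20 shift=7
acc=10516 shift=14
acc=764180 shift=21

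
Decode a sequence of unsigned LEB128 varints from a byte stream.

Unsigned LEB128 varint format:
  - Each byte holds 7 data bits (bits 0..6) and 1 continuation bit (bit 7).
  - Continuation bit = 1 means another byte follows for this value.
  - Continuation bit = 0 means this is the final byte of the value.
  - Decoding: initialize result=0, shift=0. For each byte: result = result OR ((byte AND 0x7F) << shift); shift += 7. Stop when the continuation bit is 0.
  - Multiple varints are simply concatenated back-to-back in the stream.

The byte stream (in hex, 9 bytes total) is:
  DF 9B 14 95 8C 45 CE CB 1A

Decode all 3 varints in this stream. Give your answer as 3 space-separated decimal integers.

  byte[0]=0xDF cont=1 payload=0x5F=95: acc |= 95<<0 -> acc=95 shift=7
  byte[1]=0x9B cont=1 payload=0x1B=27: acc |= 27<<7 -> acc=3551 shift=14
  byte[2]=0x14 cont=0 payload=0x14=20: acc |= 20<<14 -> acc=331231 shift=21 [end]
Varint 1: bytes[0:3] = DF 9B 14 -> value 331231 (3 byte(s))
  byte[3]=0x95 cont=1 payload=0x15=21: acc |= 21<<0 -> acc=21 shift=7
  byte[4]=0x8C cont=1 payload=0x0C=12: acc |= 12<<7 -> acc=1557 shift=14
  byte[5]=0x45 cont=0 payload=0x45=69: acc |= 69<<14 -> acc=1132053 shift=21 [end]
Varint 2: bytes[3:6] = 95 8C 45 -> value 1132053 (3 byte(s))
  byte[6]=0xCE cont=1 payload=0x4E=78: acc |= 78<<0 -> acc=78 shift=7
  byte[7]=0xCB cont=1 payload=0x4B=75: acc |= 75<<7 -> acc=9678 shift=14
  byte[8]=0x1A cont=0 payload=0x1A=26: acc |= 26<<14 -> acc=435662 shift=21 [end]
Varint 3: bytes[6:9] = CE CB 1A -> value 435662 (3 byte(s))

Answer: 331231 1132053 435662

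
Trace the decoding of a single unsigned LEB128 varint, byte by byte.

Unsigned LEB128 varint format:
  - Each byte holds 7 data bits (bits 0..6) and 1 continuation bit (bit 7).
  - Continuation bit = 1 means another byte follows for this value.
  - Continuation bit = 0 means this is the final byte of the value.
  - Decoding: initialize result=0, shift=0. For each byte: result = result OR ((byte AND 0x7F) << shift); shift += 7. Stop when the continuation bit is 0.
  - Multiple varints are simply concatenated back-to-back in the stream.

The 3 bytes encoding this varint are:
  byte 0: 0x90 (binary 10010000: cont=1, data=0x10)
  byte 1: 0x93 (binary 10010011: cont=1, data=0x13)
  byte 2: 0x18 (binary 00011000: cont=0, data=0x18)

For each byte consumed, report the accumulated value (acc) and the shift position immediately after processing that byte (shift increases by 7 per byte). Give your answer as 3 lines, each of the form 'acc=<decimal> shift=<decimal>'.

byte 0=0x90: payload=0x10=16, contrib = 16<<0 = 16; acc -> 16, shift -> 7
byte 1=0x93: payload=0x13=19, contrib = 19<<7 = 2432; acc -> 2448, shift -> 14
byte 2=0x18: payload=0x18=24, contrib = 24<<14 = 393216; acc -> 395664, shift -> 21

Answer: acc=16 shift=7
acc=2448 shift=14
acc=395664 shift=21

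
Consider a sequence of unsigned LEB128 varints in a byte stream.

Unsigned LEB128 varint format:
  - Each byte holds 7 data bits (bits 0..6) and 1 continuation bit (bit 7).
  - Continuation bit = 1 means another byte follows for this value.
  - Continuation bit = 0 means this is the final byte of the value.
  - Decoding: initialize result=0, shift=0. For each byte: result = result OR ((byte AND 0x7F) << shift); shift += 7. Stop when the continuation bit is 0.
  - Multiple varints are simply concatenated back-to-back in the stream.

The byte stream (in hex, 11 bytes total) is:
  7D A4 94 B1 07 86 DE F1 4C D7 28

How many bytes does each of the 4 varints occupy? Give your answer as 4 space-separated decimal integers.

  byte[0]=0x7D cont=0 payload=0x7D=125: acc |= 125<<0 -> acc=125 shift=7 [end]
Varint 1: bytes[0:1] = 7D -> value 125 (1 byte(s))
  byte[1]=0xA4 cont=1 payload=0x24=36: acc |= 36<<0 -> acc=36 shift=7
  byte[2]=0x94 cont=1 payload=0x14=20: acc |= 20<<7 -> acc=2596 shift=14
  byte[3]=0xB1 cont=1 payload=0x31=49: acc |= 49<<14 -> acc=805412 shift=21
  byte[4]=0x07 cont=0 payload=0x07=7: acc |= 7<<21 -> acc=15485476 shift=28 [end]
Varint 2: bytes[1:5] = A4 94 B1 07 -> value 15485476 (4 byte(s))
  byte[5]=0x86 cont=1 payload=0x06=6: acc |= 6<<0 -> acc=6 shift=7
  byte[6]=0xDE cont=1 payload=0x5E=94: acc |= 94<<7 -> acc=12038 shift=14
  byte[7]=0xF1 cont=1 payload=0x71=113: acc |= 113<<14 -> acc=1863430 shift=21
  byte[8]=0x4C cont=0 payload=0x4C=76: acc |= 76<<21 -> acc=161246982 shift=28 [end]
Varint 3: bytes[5:9] = 86 DE F1 4C -> value 161246982 (4 byte(s))
  byte[9]=0xD7 cont=1 payload=0x57=87: acc |= 87<<0 -> acc=87 shift=7
  byte[10]=0x28 cont=0 payload=0x28=40: acc |= 40<<7 -> acc=5207 shift=14 [end]
Varint 4: bytes[9:11] = D7 28 -> value 5207 (2 byte(s))

Answer: 1 4 4 2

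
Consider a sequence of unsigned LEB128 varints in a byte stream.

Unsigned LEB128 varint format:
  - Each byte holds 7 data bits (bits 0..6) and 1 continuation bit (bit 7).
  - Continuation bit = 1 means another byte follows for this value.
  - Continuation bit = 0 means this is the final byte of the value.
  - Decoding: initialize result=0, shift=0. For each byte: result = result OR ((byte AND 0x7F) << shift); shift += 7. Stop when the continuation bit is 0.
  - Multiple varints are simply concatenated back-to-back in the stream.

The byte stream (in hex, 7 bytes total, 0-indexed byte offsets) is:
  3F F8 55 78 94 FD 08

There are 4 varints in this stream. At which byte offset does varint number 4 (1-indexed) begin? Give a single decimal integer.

  byte[0]=0x3F cont=0 payload=0x3F=63: acc |= 63<<0 -> acc=63 shift=7 [end]
Varint 1: bytes[0:1] = 3F -> value 63 (1 byte(s))
  byte[1]=0xF8 cont=1 payload=0x78=120: acc |= 120<<0 -> acc=120 shift=7
  byte[2]=0x55 cont=0 payload=0x55=85: acc |= 85<<7 -> acc=11000 shift=14 [end]
Varint 2: bytes[1:3] = F8 55 -> value 11000 (2 byte(s))
  byte[3]=0x78 cont=0 payload=0x78=120: acc |= 120<<0 -> acc=120 shift=7 [end]
Varint 3: bytes[3:4] = 78 -> value 120 (1 byte(s))
  byte[4]=0x94 cont=1 payload=0x14=20: acc |= 20<<0 -> acc=20 shift=7
  byte[5]=0xFD cont=1 payload=0x7D=125: acc |= 125<<7 -> acc=16020 shift=14
  byte[6]=0x08 cont=0 payload=0x08=8: acc |= 8<<14 -> acc=147092 shift=21 [end]
Varint 4: bytes[4:7] = 94 FD 08 -> value 147092 (3 byte(s))

Answer: 4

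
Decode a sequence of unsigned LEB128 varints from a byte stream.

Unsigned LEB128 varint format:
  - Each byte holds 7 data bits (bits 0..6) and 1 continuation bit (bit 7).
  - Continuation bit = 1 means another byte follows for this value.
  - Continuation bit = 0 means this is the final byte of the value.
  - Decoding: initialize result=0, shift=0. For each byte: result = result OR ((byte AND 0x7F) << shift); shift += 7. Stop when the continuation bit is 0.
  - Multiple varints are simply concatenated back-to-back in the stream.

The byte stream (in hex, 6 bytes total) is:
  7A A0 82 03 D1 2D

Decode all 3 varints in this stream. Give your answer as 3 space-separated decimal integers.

Answer: 122 49440 5841

Derivation:
  byte[0]=0x7A cont=0 payload=0x7A=122: acc |= 122<<0 -> acc=122 shift=7 [end]
Varint 1: bytes[0:1] = 7A -> value 122 (1 byte(s))
  byte[1]=0xA0 cont=1 payload=0x20=32: acc |= 32<<0 -> acc=32 shift=7
  byte[2]=0x82 cont=1 payload=0x02=2: acc |= 2<<7 -> acc=288 shift=14
  byte[3]=0x03 cont=0 payload=0x03=3: acc |= 3<<14 -> acc=49440 shift=21 [end]
Varint 2: bytes[1:4] = A0 82 03 -> value 49440 (3 byte(s))
  byte[4]=0xD1 cont=1 payload=0x51=81: acc |= 81<<0 -> acc=81 shift=7
  byte[5]=0x2D cont=0 payload=0x2D=45: acc |= 45<<7 -> acc=5841 shift=14 [end]
Varint 3: bytes[4:6] = D1 2D -> value 5841 (2 byte(s))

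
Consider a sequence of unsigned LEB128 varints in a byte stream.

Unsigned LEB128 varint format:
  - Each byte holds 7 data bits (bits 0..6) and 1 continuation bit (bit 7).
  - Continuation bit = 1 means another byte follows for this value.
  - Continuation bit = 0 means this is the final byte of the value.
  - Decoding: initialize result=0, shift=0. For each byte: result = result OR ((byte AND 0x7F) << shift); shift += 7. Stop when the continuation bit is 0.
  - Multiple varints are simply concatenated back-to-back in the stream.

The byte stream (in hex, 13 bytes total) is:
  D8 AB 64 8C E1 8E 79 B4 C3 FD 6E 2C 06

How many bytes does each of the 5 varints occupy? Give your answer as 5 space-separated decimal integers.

Answer: 3 4 4 1 1

Derivation:
  byte[0]=0xD8 cont=1 payload=0x58=88: acc |= 88<<0 -> acc=88 shift=7
  byte[1]=0xAB cont=1 payload=0x2B=43: acc |= 43<<7 -> acc=5592 shift=14
  byte[2]=0x64 cont=0 payload=0x64=100: acc |= 100<<14 -> acc=1643992 shift=21 [end]
Varint 1: bytes[0:3] = D8 AB 64 -> value 1643992 (3 byte(s))
  byte[3]=0x8C cont=1 payload=0x0C=12: acc |= 12<<0 -> acc=12 shift=7
  byte[4]=0xE1 cont=1 payload=0x61=97: acc |= 97<<7 -> acc=12428 shift=14
  byte[5]=0x8E cont=1 payload=0x0E=14: acc |= 14<<14 -> acc=241804 shift=21
  byte[6]=0x79 cont=0 payload=0x79=121: acc |= 121<<21 -> acc=253997196 shift=28 [end]
Varint 2: bytes[3:7] = 8C E1 8E 79 -> value 253997196 (4 byte(s))
  byte[7]=0xB4 cont=1 payload=0x34=52: acc |= 52<<0 -> acc=52 shift=7
  byte[8]=0xC3 cont=1 payload=0x43=67: acc |= 67<<7 -> acc=8628 shift=14
  byte[9]=0xFD cont=1 payload=0x7D=125: acc |= 125<<14 -> acc=2056628 shift=21
  byte[10]=0x6E cont=0 payload=0x6E=110: acc |= 110<<21 -> acc=232743348 shift=28 [end]
Varint 3: bytes[7:11] = B4 C3 FD 6E -> value 232743348 (4 byte(s))
  byte[11]=0x2C cont=0 payload=0x2C=44: acc |= 44<<0 -> acc=44 shift=7 [end]
Varint 4: bytes[11:12] = 2C -> value 44 (1 byte(s))
  byte[12]=0x06 cont=0 payload=0x06=6: acc |= 6<<0 -> acc=6 shift=7 [end]
Varint 5: bytes[12:13] = 06 -> value 6 (1 byte(s))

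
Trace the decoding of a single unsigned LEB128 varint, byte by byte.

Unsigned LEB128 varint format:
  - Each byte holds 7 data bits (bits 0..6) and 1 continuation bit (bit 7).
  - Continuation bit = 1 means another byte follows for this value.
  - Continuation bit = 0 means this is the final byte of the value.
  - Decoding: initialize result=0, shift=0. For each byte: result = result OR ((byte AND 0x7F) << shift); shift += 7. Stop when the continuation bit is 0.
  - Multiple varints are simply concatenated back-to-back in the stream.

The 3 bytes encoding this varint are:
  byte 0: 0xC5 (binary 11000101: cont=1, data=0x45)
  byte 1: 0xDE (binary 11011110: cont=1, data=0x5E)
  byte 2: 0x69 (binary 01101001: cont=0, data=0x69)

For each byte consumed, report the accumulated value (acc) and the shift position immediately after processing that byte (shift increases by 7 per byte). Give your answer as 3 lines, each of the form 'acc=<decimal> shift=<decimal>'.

Answer: acc=69 shift=7
acc=12101 shift=14
acc=1732421 shift=21

Derivation:
byte 0=0xC5: payload=0x45=69, contrib = 69<<0 = 69; acc -> 69, shift -> 7
byte 1=0xDE: payload=0x5E=94, contrib = 94<<7 = 12032; acc -> 12101, shift -> 14
byte 2=0x69: payload=0x69=105, contrib = 105<<14 = 1720320; acc -> 1732421, shift -> 21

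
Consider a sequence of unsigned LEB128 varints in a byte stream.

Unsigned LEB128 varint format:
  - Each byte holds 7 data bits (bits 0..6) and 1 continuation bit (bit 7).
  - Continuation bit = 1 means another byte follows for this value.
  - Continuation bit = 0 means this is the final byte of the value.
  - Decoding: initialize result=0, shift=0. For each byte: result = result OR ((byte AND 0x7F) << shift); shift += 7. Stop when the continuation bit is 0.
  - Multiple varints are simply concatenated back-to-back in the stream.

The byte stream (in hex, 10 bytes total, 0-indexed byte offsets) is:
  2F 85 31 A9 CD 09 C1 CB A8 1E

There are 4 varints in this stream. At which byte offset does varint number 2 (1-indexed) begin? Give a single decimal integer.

Answer: 1

Derivation:
  byte[0]=0x2F cont=0 payload=0x2F=47: acc |= 47<<0 -> acc=47 shift=7 [end]
Varint 1: bytes[0:1] = 2F -> value 47 (1 byte(s))
  byte[1]=0x85 cont=1 payload=0x05=5: acc |= 5<<0 -> acc=5 shift=7
  byte[2]=0x31 cont=0 payload=0x31=49: acc |= 49<<7 -> acc=6277 shift=14 [end]
Varint 2: bytes[1:3] = 85 31 -> value 6277 (2 byte(s))
  byte[3]=0xA9 cont=1 payload=0x29=41: acc |= 41<<0 -> acc=41 shift=7
  byte[4]=0xCD cont=1 payload=0x4D=77: acc |= 77<<7 -> acc=9897 shift=14
  byte[5]=0x09 cont=0 payload=0x09=9: acc |= 9<<14 -> acc=157353 shift=21 [end]
Varint 3: bytes[3:6] = A9 CD 09 -> value 157353 (3 byte(s))
  byte[6]=0xC1 cont=1 payload=0x41=65: acc |= 65<<0 -> acc=65 shift=7
  byte[7]=0xCB cont=1 payload=0x4B=75: acc |= 75<<7 -> acc=9665 shift=14
  byte[8]=0xA8 cont=1 payload=0x28=40: acc |= 40<<14 -> acc=665025 shift=21
  byte[9]=0x1E cont=0 payload=0x1E=30: acc |= 30<<21 -> acc=63579585 shift=28 [end]
Varint 4: bytes[6:10] = C1 CB A8 1E -> value 63579585 (4 byte(s))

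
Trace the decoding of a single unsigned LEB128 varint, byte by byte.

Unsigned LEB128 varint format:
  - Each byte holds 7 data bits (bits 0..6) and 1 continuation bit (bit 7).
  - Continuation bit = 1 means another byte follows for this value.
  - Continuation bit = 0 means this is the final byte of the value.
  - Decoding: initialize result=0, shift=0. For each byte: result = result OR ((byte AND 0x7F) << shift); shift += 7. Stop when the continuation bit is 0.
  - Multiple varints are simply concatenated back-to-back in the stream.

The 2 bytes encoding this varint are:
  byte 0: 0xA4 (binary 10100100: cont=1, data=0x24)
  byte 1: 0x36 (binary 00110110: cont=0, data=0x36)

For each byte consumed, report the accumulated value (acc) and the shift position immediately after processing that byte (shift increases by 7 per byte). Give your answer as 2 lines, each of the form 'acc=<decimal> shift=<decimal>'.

Answer: acc=36 shift=7
acc=6948 shift=14

Derivation:
byte 0=0xA4: payload=0x24=36, contrib = 36<<0 = 36; acc -> 36, shift -> 7
byte 1=0x36: payload=0x36=54, contrib = 54<<7 = 6912; acc -> 6948, shift -> 14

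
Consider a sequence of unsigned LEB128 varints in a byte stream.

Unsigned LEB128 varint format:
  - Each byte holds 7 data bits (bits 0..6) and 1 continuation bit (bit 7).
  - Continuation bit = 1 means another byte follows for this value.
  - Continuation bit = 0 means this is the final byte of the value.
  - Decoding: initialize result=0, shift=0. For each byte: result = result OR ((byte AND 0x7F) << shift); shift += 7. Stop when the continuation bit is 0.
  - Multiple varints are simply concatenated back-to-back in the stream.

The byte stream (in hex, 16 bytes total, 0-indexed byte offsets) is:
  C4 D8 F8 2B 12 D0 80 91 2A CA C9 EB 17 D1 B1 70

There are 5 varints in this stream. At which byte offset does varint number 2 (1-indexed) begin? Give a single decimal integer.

  byte[0]=0xC4 cont=1 payload=0x44=68: acc |= 68<<0 -> acc=68 shift=7
  byte[1]=0xD8 cont=1 payload=0x58=88: acc |= 88<<7 -> acc=11332 shift=14
  byte[2]=0xF8 cont=1 payload=0x78=120: acc |= 120<<14 -> acc=1977412 shift=21
  byte[3]=0x2B cont=0 payload=0x2B=43: acc |= 43<<21 -> acc=92154948 shift=28 [end]
Varint 1: bytes[0:4] = C4 D8 F8 2B -> value 92154948 (4 byte(s))
  byte[4]=0x12 cont=0 payload=0x12=18: acc |= 18<<0 -> acc=18 shift=7 [end]
Varint 2: bytes[4:5] = 12 -> value 18 (1 byte(s))
  byte[5]=0xD0 cont=1 payload=0x50=80: acc |= 80<<0 -> acc=80 shift=7
  byte[6]=0x80 cont=1 payload=0x00=0: acc |= 0<<7 -> acc=80 shift=14
  byte[7]=0x91 cont=1 payload=0x11=17: acc |= 17<<14 -> acc=278608 shift=21
  byte[8]=0x2A cont=0 payload=0x2A=42: acc |= 42<<21 -> acc=88358992 shift=28 [end]
Varint 3: bytes[5:9] = D0 80 91 2A -> value 88358992 (4 byte(s))
  byte[9]=0xCA cont=1 payload=0x4A=74: acc |= 74<<0 -> acc=74 shift=7
  byte[10]=0xC9 cont=1 payload=0x49=73: acc |= 73<<7 -> acc=9418 shift=14
  byte[11]=0xEB cont=1 payload=0x6B=107: acc |= 107<<14 -> acc=1762506 shift=21
  byte[12]=0x17 cont=0 payload=0x17=23: acc |= 23<<21 -> acc=49997002 shift=28 [end]
Varint 4: bytes[9:13] = CA C9 EB 17 -> value 49997002 (4 byte(s))
  byte[13]=0xD1 cont=1 payload=0x51=81: acc |= 81<<0 -> acc=81 shift=7
  byte[14]=0xB1 cont=1 payload=0x31=49: acc |= 49<<7 -> acc=6353 shift=14
  byte[15]=0x70 cont=0 payload=0x70=112: acc |= 112<<14 -> acc=1841361 shift=21 [end]
Varint 5: bytes[13:16] = D1 B1 70 -> value 1841361 (3 byte(s))

Answer: 4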